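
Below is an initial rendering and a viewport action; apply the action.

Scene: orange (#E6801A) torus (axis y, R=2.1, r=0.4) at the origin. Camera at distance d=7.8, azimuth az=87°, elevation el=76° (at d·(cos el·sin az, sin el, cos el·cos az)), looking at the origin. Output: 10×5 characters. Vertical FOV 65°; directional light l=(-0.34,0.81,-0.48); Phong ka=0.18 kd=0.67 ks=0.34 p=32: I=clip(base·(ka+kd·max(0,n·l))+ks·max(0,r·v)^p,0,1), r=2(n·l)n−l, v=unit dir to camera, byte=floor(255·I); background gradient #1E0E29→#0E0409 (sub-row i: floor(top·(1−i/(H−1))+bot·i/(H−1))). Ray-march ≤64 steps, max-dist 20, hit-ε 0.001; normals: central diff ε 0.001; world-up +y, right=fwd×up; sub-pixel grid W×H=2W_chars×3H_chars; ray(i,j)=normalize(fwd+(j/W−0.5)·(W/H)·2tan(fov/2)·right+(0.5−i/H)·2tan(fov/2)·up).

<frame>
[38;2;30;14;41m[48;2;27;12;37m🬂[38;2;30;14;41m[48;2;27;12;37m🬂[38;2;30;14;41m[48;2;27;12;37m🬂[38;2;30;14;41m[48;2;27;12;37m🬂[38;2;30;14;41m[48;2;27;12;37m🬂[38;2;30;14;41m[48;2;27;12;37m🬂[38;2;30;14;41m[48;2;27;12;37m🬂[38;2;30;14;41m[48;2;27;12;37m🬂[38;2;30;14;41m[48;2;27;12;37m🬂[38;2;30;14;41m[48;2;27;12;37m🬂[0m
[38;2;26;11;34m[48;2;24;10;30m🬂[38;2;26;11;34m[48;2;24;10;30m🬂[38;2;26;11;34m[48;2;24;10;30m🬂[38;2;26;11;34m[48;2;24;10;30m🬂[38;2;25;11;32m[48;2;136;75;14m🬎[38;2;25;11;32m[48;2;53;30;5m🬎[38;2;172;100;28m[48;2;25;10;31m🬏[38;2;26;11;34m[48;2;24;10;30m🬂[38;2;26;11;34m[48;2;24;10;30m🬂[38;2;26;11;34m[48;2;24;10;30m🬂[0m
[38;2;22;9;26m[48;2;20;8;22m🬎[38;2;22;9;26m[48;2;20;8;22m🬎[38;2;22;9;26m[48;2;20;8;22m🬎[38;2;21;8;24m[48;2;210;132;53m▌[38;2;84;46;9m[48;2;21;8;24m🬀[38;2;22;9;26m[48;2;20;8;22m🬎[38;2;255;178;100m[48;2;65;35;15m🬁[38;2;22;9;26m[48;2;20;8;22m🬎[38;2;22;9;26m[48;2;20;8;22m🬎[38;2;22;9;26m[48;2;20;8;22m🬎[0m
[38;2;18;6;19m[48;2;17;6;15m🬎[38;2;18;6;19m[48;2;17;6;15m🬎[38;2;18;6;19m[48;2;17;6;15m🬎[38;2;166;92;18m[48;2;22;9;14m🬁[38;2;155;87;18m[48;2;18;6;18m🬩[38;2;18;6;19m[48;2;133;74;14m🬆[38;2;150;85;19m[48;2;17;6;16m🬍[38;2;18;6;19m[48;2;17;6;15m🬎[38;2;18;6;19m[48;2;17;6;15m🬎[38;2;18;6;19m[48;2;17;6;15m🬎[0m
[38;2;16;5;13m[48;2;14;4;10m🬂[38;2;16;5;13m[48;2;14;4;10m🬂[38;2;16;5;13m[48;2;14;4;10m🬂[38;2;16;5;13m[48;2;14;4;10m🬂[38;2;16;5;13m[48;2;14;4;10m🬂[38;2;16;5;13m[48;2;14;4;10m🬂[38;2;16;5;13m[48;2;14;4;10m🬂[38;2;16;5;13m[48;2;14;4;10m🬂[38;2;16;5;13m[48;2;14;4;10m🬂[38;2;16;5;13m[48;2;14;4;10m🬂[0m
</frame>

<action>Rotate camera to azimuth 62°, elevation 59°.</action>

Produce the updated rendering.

<frame>
[38;2;30;14;41m[48;2;27;12;37m🬂[38;2;30;14;41m[48;2;27;12;37m🬂[38;2;30;14;41m[48;2;27;12;37m🬂[38;2;30;14;41m[48;2;27;12;37m🬂[38;2;30;14;41m[48;2;27;12;37m🬂[38;2;30;14;41m[48;2;27;12;37m🬂[38;2;30;14;41m[48;2;27;12;37m🬂[38;2;30;14;41m[48;2;27;12;37m🬂[38;2;30;14;41m[48;2;27;12;37m🬂[38;2;30;14;41m[48;2;27;12;37m🬂[0m
[38;2;26;11;34m[48;2;24;10;30m🬂[38;2;26;11;34m[48;2;24;10;30m🬂[38;2;26;11;34m[48;2;24;10;30m🬂[38;2;26;11;34m[48;2;24;10;30m🬂[38;2;25;10;31m[48;2;152;88;24m🬝[38;2;25;11;32m[48;2;122;68;14m🬎[38;2;26;11;34m[48;2;24;10;30m🬂[38;2;26;11;34m[48;2;24;10;30m🬂[38;2;26;11;34m[48;2;24;10;30m🬂[38;2;26;11;34m[48;2;24;10;30m🬂[0m
[38;2;22;9;26m[48;2;20;8;22m🬎[38;2;22;9;26m[48;2;20;8;22m🬎[38;2;22;9;26m[48;2;20;8;22m🬎[38;2;189;114;39m[48;2;21;8;24m▐[38;2;93;52;10m[48;2;21;8;24m🬀[38;2;22;9;26m[48;2;20;8;22m🬎[38;2;154;86;17m[48;2;27;13;17m▐[38;2;22;9;26m[48;2;20;8;22m🬎[38;2;22;9;26m[48;2;20;8;22m🬎[38;2;22;9;26m[48;2;20;8;22m🬎[0m
[38;2;18;6;19m[48;2;17;6;15m🬎[38;2;18;6;19m[48;2;17;6;15m🬎[38;2;18;6;19m[48;2;17;6;15m🬎[38;2;157;87;17m[48;2;22;9;14m🬁[38;2;172;95;19m[48;2;25;11;15m🬋[38;2;44;22;13m[48;2;183;102;20m🬰[38;2;175;103;31m[48;2;29;13;14m🬅[38;2;18;6;19m[48;2;17;6;15m🬎[38;2;18;6;19m[48;2;17;6;15m🬎[38;2;18;6;19m[48;2;17;6;15m🬎[0m
[38;2;16;5;13m[48;2;14;4;10m🬂[38;2;16;5;13m[48;2;14;4;10m🬂[38;2;16;5;13m[48;2;14;4;10m🬂[38;2;16;5;13m[48;2;14;4;10m🬂[38;2;16;5;13m[48;2;14;4;10m🬂[38;2;16;5;13m[48;2;14;4;10m🬂[38;2;16;5;13m[48;2;14;4;10m🬂[38;2;16;5;13m[48;2;14;4;10m🬂[38;2;16;5;13m[48;2;14;4;10m🬂[38;2;16;5;13m[48;2;14;4;10m🬂[0m
</frame>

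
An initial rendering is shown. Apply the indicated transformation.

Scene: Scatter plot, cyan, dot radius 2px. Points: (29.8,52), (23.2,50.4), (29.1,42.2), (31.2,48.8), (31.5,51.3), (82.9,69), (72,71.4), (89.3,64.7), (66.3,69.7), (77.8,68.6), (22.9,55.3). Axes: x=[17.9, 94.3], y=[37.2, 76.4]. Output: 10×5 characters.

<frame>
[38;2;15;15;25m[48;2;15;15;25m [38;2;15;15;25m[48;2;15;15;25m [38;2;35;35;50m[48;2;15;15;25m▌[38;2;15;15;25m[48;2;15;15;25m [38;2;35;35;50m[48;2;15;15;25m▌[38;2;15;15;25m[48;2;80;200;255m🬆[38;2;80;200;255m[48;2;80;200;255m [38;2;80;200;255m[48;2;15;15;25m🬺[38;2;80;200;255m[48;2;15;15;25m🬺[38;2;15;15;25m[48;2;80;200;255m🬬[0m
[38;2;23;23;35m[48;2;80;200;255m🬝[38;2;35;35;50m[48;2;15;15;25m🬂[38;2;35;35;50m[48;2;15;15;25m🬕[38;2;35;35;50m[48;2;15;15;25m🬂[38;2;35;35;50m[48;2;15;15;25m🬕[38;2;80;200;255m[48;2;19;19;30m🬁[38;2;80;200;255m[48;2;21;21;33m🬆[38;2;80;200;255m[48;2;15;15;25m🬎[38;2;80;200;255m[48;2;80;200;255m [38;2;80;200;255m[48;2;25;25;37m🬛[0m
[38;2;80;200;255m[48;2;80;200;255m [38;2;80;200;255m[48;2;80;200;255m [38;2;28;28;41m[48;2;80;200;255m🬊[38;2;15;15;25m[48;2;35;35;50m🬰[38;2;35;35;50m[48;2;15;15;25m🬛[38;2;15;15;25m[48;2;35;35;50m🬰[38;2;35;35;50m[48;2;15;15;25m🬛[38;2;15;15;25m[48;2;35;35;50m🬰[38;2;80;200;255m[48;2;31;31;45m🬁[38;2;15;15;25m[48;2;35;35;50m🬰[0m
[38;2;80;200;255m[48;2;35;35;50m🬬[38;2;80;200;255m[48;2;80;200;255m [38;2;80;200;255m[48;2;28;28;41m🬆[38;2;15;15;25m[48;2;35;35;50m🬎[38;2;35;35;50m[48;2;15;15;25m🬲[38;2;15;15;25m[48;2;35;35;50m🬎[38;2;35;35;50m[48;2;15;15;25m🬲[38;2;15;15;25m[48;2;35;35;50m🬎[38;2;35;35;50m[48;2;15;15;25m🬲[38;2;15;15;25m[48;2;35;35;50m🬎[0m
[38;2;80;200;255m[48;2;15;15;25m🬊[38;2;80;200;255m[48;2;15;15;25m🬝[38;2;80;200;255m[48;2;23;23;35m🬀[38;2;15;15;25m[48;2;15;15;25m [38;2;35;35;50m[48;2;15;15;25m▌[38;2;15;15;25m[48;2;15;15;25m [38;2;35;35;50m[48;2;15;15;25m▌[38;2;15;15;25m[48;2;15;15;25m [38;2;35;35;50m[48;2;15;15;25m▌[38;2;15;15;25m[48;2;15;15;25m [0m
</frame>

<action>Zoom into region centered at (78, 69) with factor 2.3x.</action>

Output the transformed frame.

<frame>
[38;2;15;15;25m[48;2;15;15;25m [38;2;15;15;25m[48;2;15;15;25m [38;2;35;35;50m[48;2;15;15;25m▌[38;2;15;15;25m[48;2;15;15;25m [38;2;35;35;50m[48;2;15;15;25m▌[38;2;15;15;25m[48;2;15;15;25m [38;2;35;35;50m[48;2;15;15;25m▌[38;2;15;15;25m[48;2;15;15;25m [38;2;35;35;50m[48;2;15;15;25m▌[38;2;15;15;25m[48;2;15;15;25m [0m
[38;2;23;23;35m[48;2;80;200;255m🬝[38;2;80;200;255m[48;2;28;28;41m🬱[38;2;35;35;50m[48;2;80;200;255m🬆[38;2;80;200;255m[48;2;35;35;50m🬺[38;2;30;30;43m[48;2;80;200;255m🬎[38;2;23;23;35m[48;2;80;200;255m🬝[38;2;80;200;255m[48;2;28;28;41m🬱[38;2;35;35;50m[48;2;15;15;25m🬂[38;2;35;35;50m[48;2;15;15;25m🬕[38;2;35;35;50m[48;2;15;15;25m🬂[0m
[38;2;80;200;255m[48;2;21;21;33m🬊[38;2;80;200;255m[48;2;15;15;25m🬝[38;2;80;200;255m[48;2;30;30;43m🬂[38;2;80;200;255m[48;2;15;15;25m🬎[38;2;80;200;255m[48;2;80;200;255m [38;2;80;200;255m[48;2;15;15;25m🬝[38;2;80;200;255m[48;2;15;15;25m🬝[38;2;80;200;255m[48;2;25;25;37m🬟[38;2;35;35;50m[48;2;15;15;25m🬛[38;2;15;15;25m[48;2;35;35;50m🬰[0m
[38;2;15;15;25m[48;2;35;35;50m🬎[38;2;15;15;25m[48;2;35;35;50m🬎[38;2;35;35;50m[48;2;15;15;25m🬲[38;2;15;15;25m[48;2;35;35;50m🬎[38;2;80;200;255m[48;2;31;31;45m🬁[38;2;15;15;25m[48;2;35;35;50m🬎[38;2;31;31;45m[48;2;80;200;255m🬴[38;2;80;200;255m[48;2;80;200;255m [38;2;80;200;255m[48;2;25;25;37m🬛[38;2;15;15;25m[48;2;35;35;50m🬎[0m
[38;2;15;15;25m[48;2;15;15;25m [38;2;15;15;25m[48;2;15;15;25m [38;2;35;35;50m[48;2;15;15;25m▌[38;2;15;15;25m[48;2;15;15;25m [38;2;35;35;50m[48;2;15;15;25m▌[38;2;15;15;25m[48;2;15;15;25m [38;2;35;35;50m[48;2;15;15;25m▌[38;2;15;15;25m[48;2;80;200;255m🬺[38;2;35;35;50m[48;2;15;15;25m▌[38;2;15;15;25m[48;2;15;15;25m [0m
</frame>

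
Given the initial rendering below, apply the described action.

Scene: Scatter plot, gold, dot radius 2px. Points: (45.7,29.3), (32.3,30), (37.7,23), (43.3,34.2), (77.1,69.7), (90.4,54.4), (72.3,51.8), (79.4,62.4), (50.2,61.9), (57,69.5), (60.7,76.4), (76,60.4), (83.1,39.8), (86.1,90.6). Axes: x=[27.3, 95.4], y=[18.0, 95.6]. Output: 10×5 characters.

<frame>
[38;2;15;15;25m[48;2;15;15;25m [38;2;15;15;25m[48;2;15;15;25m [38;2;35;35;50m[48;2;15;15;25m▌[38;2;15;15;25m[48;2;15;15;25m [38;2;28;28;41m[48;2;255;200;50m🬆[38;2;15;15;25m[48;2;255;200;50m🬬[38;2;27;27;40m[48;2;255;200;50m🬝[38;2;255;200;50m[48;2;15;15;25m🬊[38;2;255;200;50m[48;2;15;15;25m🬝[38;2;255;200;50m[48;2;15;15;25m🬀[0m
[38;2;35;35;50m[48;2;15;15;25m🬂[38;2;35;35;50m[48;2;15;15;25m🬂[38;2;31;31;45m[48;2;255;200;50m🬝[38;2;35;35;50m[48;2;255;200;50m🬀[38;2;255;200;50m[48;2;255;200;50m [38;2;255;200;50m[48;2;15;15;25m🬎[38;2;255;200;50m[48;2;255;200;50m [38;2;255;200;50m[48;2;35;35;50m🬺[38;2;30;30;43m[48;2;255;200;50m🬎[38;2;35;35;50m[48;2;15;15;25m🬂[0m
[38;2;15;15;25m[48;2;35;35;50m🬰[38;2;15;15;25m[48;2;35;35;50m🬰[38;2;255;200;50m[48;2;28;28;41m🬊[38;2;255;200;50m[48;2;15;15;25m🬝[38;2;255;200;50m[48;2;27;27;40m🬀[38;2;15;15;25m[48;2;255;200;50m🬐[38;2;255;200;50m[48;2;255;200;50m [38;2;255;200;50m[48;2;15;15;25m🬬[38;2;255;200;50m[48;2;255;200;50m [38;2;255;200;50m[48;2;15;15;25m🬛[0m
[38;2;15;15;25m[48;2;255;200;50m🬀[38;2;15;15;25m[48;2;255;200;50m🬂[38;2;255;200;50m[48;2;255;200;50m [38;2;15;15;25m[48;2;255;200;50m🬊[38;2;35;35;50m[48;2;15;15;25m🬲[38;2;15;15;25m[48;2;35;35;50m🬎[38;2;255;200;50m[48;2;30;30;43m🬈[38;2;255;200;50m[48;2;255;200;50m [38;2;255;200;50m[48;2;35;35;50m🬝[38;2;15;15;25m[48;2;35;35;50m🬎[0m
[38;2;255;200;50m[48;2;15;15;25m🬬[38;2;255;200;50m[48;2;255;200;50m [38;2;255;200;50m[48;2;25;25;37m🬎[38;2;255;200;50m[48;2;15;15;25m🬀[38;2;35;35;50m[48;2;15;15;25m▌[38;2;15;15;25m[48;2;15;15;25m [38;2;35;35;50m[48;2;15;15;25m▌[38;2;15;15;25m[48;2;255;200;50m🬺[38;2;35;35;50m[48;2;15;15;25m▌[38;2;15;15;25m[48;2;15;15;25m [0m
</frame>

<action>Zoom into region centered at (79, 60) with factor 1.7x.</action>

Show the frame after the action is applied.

<frame>
[38;2;255;200;50m[48;2;255;200;50m [38;2;15;15;25m[48;2;255;200;50m🬸[38;2;35;35;50m[48;2;15;15;25m▌[38;2;15;15;25m[48;2;15;15;25m [38;2;23;23;35m[48;2;255;200;50m🬬[38;2;15;15;25m[48;2;15;15;25m [38;2;35;35;50m[48;2;15;15;25m▌[38;2;15;15;25m[48;2;15;15;25m [38;2;35;35;50m[48;2;15;15;25m▌[38;2;15;15;25m[48;2;15;15;25m [0m
[38;2;255;200;50m[48;2;255;200;50m [38;2;255;200;50m[48;2;23;23;35m🬃[38;2;35;35;50m[48;2;15;15;25m🬕[38;2;255;200;50m[48;2;25;25;37m🬫[38;2;255;200;50m[48;2;255;200;50m [38;2;255;200;50m[48;2;25;25;37m🬓[38;2;35;35;50m[48;2;15;15;25m🬕[38;2;35;35;50m[48;2;15;15;25m🬂[38;2;35;35;50m[48;2;15;15;25m🬕[38;2;35;35;50m[48;2;15;15;25m🬂[0m
[38;2;255;200;50m[48;2;23;23;35m🬀[38;2;15;15;25m[48;2;35;35;50m🬰[38;2;31;31;45m[48;2;255;200;50m🬝[38;2;255;200;50m[48;2;255;200;50m [38;2;255;200;50m[48;2;255;200;50m [38;2;255;200;50m[48;2;21;21;33m🬆[38;2;28;28;41m[48;2;255;200;50m🬆[38;2;255;200;50m[48;2;15;15;25m🬺[38;2;27;27;40m[48;2;255;200;50m🬬[38;2;15;15;25m[48;2;35;35;50m🬰[0m
[38;2;15;15;25m[48;2;35;35;50m🬎[38;2;15;15;25m[48;2;35;35;50m🬎[38;2;255;200;50m[48;2;35;35;50m🬊[38;2;255;200;50m[48;2;35;35;50m🬝[38;2;255;200;50m[48;2;27;27;40m🬀[38;2;19;19;30m[48;2;255;200;50m🬝[38;2;255;200;50m[48;2;31;31;45m🬁[38;2;255;200;50m[48;2;28;28;41m🬆[38;2;35;35;50m[48;2;15;15;25m🬲[38;2;15;15;25m[48;2;35;35;50m🬎[0m
[38;2;15;15;25m[48;2;15;15;25m [38;2;15;15;25m[48;2;15;15;25m [38;2;35;35;50m[48;2;15;15;25m▌[38;2;15;15;25m[48;2;15;15;25m [38;2;27;27;40m[48;2;255;200;50m🬴[38;2;255;200;50m[48;2;255;200;50m [38;2;255;200;50m[48;2;15;15;25m🬛[38;2;15;15;25m[48;2;15;15;25m [38;2;35;35;50m[48;2;15;15;25m▌[38;2;15;15;25m[48;2;15;15;25m [0m
</frame>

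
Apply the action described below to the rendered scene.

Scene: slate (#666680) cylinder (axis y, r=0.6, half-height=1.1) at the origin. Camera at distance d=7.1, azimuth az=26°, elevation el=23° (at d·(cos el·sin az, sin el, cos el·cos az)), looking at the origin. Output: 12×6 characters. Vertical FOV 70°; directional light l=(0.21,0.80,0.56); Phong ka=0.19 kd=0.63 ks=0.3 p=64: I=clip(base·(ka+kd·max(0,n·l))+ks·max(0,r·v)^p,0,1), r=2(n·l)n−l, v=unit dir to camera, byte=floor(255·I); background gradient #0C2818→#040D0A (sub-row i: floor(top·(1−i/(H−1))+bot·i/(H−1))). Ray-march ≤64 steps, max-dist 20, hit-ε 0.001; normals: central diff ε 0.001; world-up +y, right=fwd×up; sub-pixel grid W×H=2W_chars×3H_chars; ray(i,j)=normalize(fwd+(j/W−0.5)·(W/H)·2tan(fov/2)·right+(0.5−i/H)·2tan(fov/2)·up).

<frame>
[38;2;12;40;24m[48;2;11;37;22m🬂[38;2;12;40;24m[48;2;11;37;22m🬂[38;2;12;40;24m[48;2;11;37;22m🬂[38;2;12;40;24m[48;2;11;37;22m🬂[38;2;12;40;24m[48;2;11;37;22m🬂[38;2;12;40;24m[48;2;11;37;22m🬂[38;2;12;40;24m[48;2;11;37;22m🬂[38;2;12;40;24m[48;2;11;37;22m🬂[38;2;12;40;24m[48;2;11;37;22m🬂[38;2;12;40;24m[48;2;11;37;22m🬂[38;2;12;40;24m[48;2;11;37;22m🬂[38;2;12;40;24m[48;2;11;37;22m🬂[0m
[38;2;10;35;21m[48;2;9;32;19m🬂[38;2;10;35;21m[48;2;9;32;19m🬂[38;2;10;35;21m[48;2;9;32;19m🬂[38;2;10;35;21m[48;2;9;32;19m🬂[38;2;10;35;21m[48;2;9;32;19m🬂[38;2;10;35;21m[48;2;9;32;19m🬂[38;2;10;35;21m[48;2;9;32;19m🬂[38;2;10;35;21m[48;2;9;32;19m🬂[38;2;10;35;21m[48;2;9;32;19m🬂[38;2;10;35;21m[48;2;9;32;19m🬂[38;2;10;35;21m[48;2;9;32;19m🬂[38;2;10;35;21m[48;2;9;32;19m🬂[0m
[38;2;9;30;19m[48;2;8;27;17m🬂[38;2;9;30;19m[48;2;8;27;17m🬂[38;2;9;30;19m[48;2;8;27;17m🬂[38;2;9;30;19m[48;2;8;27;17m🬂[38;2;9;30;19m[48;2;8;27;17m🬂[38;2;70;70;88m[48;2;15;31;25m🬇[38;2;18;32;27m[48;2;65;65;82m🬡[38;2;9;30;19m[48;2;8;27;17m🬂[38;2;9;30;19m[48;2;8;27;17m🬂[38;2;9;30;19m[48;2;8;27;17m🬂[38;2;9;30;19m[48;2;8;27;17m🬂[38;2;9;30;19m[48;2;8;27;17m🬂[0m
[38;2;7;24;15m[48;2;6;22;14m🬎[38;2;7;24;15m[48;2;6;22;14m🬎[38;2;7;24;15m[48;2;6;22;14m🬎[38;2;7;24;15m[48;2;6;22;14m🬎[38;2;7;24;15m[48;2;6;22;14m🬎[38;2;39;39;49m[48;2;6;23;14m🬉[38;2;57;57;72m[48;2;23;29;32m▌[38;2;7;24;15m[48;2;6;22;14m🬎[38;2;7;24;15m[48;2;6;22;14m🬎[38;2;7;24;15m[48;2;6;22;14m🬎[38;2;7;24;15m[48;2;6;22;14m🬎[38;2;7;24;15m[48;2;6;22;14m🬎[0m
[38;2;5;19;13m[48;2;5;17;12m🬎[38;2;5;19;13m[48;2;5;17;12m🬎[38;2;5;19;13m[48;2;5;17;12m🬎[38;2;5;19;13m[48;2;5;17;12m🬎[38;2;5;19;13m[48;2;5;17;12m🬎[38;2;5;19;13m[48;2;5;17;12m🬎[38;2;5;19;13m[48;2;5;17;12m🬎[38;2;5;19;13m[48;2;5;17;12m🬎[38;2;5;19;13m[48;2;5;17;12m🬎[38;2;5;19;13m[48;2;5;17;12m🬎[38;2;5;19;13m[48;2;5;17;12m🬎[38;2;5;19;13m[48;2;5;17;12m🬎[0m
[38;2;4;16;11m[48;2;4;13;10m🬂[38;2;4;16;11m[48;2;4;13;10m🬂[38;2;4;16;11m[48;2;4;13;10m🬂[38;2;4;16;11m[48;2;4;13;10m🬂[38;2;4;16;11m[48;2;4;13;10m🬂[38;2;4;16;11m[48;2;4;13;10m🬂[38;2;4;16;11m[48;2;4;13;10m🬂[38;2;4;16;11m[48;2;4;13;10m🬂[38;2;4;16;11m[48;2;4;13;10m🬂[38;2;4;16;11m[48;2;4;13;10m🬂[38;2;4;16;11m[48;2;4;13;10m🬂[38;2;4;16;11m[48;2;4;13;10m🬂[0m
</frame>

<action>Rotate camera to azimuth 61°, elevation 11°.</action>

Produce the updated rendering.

<frame>
[38;2;12;40;24m[48;2;11;37;22m🬂[38;2;12;40;24m[48;2;11;37;22m🬂[38;2;12;40;24m[48;2;11;37;22m🬂[38;2;12;40;24m[48;2;11;37;22m🬂[38;2;12;40;24m[48;2;11;37;22m🬂[38;2;12;40;24m[48;2;11;37;22m🬂[38;2;12;40;24m[48;2;11;37;22m🬂[38;2;12;40;24m[48;2;11;37;22m🬂[38;2;12;40;24m[48;2;11;37;22m🬂[38;2;12;40;24m[48;2;11;37;22m🬂[38;2;12;40;24m[48;2;11;37;22m🬂[38;2;12;40;24m[48;2;11;37;22m🬂[0m
[38;2;10;35;21m[48;2;9;32;19m🬂[38;2;10;35;21m[48;2;9;32;19m🬂[38;2;10;35;21m[48;2;9;32;19m🬂[38;2;10;35;21m[48;2;9;32;19m🬂[38;2;10;35;21m[48;2;9;32;19m🬂[38;2;10;35;21m[48;2;9;32;19m🬂[38;2;10;35;21m[48;2;9;32;19m🬂[38;2;10;35;21m[48;2;9;32;19m🬂[38;2;10;35;21m[48;2;9;32;19m🬂[38;2;10;35;21m[48;2;9;32;19m🬂[38;2;10;35;21m[48;2;9;32;19m🬂[38;2;10;35;21m[48;2;9;32;19m🬂[0m
[38;2;9;30;19m[48;2;8;27;17m🬂[38;2;9;30;19m[48;2;8;27;17m🬂[38;2;9;30;19m[48;2;8;27;17m🬂[38;2;9;30;19m[48;2;8;27;17m🬂[38;2;9;30;19m[48;2;8;27;17m🬂[38;2;62;62;78m[48;2;8;28;18m🬦[38;2;11;26;20m[48;2;59;59;74m🬥[38;2;9;30;19m[48;2;8;27;17m🬂[38;2;9;30;19m[48;2;8;27;17m🬂[38;2;9;30;19m[48;2;8;27;17m🬂[38;2;9;30;19m[48;2;8;27;17m🬂[38;2;9;30;19m[48;2;8;27;17m🬂[0m
[38;2;7;24;15m[48;2;6;22;14m🬎[38;2;7;24;15m[48;2;6;22;14m🬎[38;2;7;24;15m[48;2;6;22;14m🬎[38;2;7;24;15m[48;2;6;22;14m🬎[38;2;7;24;15m[48;2;6;22;14m🬎[38;2;54;54;68m[48;2;6;23;15m▐[38;2;48;48;61m[48;2;19;19;24m▌[38;2;7;24;15m[48;2;6;22;14m🬎[38;2;7;24;15m[48;2;6;22;14m🬎[38;2;7;24;15m[48;2;6;22;14m🬎[38;2;7;24;15m[48;2;6;22;14m🬎[38;2;7;24;15m[48;2;6;22;14m🬎[0m
[38;2;5;19;13m[48;2;5;17;12m🬎[38;2;5;19;13m[48;2;5;17;12m🬎[38;2;5;19;13m[48;2;5;17;12m🬎[38;2;5;19;13m[48;2;5;17;12m🬎[38;2;5;19;13m[48;2;5;17;12m🬎[38;2;5;19;13m[48;2;5;17;12m🬎[38;2;5;19;13m[48;2;5;17;12m🬎[38;2;5;19;13m[48;2;5;17;12m🬎[38;2;5;19;13m[48;2;5;17;12m🬎[38;2;5;19;13m[48;2;5;17;12m🬎[38;2;5;19;13m[48;2;5;17;12m🬎[38;2;5;19;13m[48;2;5;17;12m🬎[0m
[38;2;4;16;11m[48;2;4;13;10m🬂[38;2;4;16;11m[48;2;4;13;10m🬂[38;2;4;16;11m[48;2;4;13;10m🬂[38;2;4;16;11m[48;2;4;13;10m🬂[38;2;4;16;11m[48;2;4;13;10m🬂[38;2;4;16;11m[48;2;4;13;10m🬂[38;2;4;16;11m[48;2;4;13;10m🬂[38;2;4;16;11m[48;2;4;13;10m🬂[38;2;4;16;11m[48;2;4;13;10m🬂[38;2;4;16;11m[48;2;4;13;10m🬂[38;2;4;16;11m[48;2;4;13;10m🬂[38;2;4;16;11m[48;2;4;13;10m🬂[0m
</frame>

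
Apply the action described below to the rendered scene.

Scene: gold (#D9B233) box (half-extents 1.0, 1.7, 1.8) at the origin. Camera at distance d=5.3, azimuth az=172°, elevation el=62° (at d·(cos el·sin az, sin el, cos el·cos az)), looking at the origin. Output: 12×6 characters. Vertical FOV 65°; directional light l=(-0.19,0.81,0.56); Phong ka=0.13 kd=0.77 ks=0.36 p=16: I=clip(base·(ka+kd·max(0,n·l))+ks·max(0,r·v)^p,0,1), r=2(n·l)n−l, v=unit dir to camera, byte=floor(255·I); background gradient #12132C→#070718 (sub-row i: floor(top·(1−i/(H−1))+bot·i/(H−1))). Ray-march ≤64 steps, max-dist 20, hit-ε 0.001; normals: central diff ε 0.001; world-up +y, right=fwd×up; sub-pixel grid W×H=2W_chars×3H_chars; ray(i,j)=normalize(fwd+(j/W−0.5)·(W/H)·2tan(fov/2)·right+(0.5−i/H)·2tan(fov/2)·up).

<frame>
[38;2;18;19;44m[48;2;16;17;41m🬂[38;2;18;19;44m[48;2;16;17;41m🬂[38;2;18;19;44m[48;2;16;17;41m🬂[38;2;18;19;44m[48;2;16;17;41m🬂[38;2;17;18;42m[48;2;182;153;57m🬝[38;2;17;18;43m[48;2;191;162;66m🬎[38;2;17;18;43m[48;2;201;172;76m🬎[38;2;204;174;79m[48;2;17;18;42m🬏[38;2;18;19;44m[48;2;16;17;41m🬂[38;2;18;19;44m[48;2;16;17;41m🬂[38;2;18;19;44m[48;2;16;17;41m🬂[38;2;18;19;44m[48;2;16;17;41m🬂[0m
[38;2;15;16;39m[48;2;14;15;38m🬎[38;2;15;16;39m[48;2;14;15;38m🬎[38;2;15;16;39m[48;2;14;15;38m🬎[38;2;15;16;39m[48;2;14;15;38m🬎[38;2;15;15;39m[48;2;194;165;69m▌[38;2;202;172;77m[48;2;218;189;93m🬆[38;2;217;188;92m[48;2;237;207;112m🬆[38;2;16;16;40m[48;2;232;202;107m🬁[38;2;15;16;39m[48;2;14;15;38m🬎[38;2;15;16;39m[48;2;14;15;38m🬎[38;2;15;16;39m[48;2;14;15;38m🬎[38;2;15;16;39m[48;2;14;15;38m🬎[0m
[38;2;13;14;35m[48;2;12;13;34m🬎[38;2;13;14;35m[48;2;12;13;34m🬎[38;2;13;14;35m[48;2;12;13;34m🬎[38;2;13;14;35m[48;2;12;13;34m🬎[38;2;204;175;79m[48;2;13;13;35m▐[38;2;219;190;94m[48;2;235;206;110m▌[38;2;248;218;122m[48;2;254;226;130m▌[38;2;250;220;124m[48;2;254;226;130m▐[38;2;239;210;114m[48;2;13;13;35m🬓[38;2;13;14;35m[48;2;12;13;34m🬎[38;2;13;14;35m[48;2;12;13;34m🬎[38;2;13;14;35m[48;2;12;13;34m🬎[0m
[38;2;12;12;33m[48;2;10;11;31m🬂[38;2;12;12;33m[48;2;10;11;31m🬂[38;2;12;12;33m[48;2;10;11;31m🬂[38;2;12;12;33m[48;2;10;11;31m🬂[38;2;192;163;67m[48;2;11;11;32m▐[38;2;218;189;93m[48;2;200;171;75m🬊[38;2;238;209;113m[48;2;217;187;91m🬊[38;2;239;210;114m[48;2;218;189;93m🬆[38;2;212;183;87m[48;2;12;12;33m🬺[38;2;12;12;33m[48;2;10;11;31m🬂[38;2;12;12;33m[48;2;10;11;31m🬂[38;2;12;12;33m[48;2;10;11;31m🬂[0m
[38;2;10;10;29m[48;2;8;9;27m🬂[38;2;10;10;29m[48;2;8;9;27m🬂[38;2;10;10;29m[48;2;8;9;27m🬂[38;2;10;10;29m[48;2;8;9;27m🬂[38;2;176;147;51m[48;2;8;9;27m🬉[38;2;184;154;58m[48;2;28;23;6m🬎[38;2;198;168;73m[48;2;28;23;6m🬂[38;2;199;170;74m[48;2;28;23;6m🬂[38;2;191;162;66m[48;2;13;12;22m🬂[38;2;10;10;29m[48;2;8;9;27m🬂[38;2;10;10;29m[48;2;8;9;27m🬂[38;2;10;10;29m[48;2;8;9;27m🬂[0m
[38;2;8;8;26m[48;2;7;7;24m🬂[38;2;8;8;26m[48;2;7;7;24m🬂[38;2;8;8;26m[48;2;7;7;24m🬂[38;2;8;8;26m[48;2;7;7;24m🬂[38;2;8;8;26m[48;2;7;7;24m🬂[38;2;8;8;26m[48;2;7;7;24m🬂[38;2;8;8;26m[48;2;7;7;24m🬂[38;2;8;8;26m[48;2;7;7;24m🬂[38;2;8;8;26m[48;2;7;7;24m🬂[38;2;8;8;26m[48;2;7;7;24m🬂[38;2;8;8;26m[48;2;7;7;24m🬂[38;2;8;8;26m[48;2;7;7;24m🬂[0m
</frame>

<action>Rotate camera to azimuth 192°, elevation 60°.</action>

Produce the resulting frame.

<frame>
[38;2;18;19;44m[48;2;16;17;41m🬂[38;2;18;19;44m[48;2;16;17;41m🬂[38;2;18;19;44m[48;2;16;17;41m🬂[38;2;18;19;44m[48;2;16;17;41m🬂[38;2;18;19;44m[48;2;16;17;41m🬂[38;2;17;18;43m[48;2;168;139;43m🬎[38;2;17;18;43m[48;2;175;146;50m🬎[38;2;181;152;56m[48;2;17;18;42m🬏[38;2;18;19;44m[48;2;16;17;41m🬂[38;2;18;19;44m[48;2;16;17;41m🬂[38;2;18;19;44m[48;2;16;17;41m🬂[38;2;18;19;44m[48;2;16;17;41m🬂[0m
[38;2;15;16;39m[48;2;14;15;38m🬎[38;2;15;16;39m[48;2;14;15;38m🬎[38;2;15;16;39m[48;2;14;15;38m🬎[38;2;15;16;39m[48;2;14;15;38m🬎[38;2;15;15;39m[48;2;170;140;45m🬝[38;2;172;143;47m[48;2;179;150;54m🬕[38;2;182;152;57m[48;2;195;165;70m🬆[38;2;194;165;69m[48;2;212;183;87m🬆[38;2;198;168;72m[48;2;14;15;38m🬀[38;2;15;16;39m[48;2;14;15;38m🬎[38;2;15;16;39m[48;2;14;15;38m🬎[38;2;15;16;39m[48;2;14;15;38m🬎[0m
[38;2;13;14;35m[48;2;12;13;34m🬎[38;2;13;14;35m[48;2;12;13;34m🬎[38;2;13;14;35m[48;2;12;13;34m🬎[38;2;13;14;35m[48;2;12;13;34m🬎[38;2;14;14;36m[48;2;170;141;45m🬀[38;2;179;150;54m[48;2;190;160;65m▌[38;2;205;176;80m[48;2;221;192;96m🬕[38;2;230;201;105m[48;2;245;216;120m🬆[38;2;13;14;35m[48;2;12;13;34m🬎[38;2;13;14;35m[48;2;12;13;34m🬎[38;2;13;14;35m[48;2;12;13;34m🬎[38;2;13;14;35m[48;2;12;13;34m🬎[0m
[38;2;12;12;33m[48;2;10;11;31m🬂[38;2;12;12;33m[48;2;10;11;31m🬂[38;2;12;12;33m[48;2;10;11;31m🬂[38;2;165;135;40m[48;2;11;11;32m🬷[38;2;172;143;47m[48;2;167;138;42m▐[38;2;189;160;64m[48;2;179;150;54m▐[38;2;218;188;93m[48;2;203;173;78m▐[38;2;245;215;120m[48;2;230;200;104m🬊[38;2;12;12;33m[48;2;10;11;31m🬂[38;2;12;12;33m[48;2;10;11;31m🬂[38;2;12;12;33m[48;2;10;11;31m🬂[38;2;12;12;33m[48;2;10;11;31m🬂[0m
[38;2;10;10;29m[48;2;8;9;27m🬂[38;2;10;10;29m[48;2;8;9;27m🬂[38;2;10;10;29m[48;2;8;9;27m🬂[38;2;28;23;6m[48;2;8;9;27m🬁[38;2;28;23;6m[48;2;8;9;27m🬬[38;2;177;148;52m[48;2;28;23;6m🬂[38;2;196;166;70m[48;2;28;23;6m🬂[38;2;208;179;83m[48;2;18;16;16m🬎[38;2;10;10;29m[48;2;8;9;27m🬂[38;2;10;10;29m[48;2;8;9;27m🬂[38;2;10;10;29m[48;2;8;9;27m🬂[38;2;10;10;29m[48;2;8;9;27m🬂[0m
[38;2;8;8;26m[48;2;7;7;24m🬂[38;2;8;8;26m[48;2;7;7;24m🬂[38;2;8;8;26m[48;2;7;7;24m🬂[38;2;8;8;26m[48;2;7;7;24m🬂[38;2;8;8;26m[48;2;7;7;24m🬂[38;2;8;8;26m[48;2;7;7;24m🬂[38;2;28;23;6m[48;2;7;7;24m🬁[38;2;8;8;26m[48;2;7;7;24m🬂[38;2;8;8;26m[48;2;7;7;24m🬂[38;2;8;8;26m[48;2;7;7;24m🬂[38;2;8;8;26m[48;2;7;7;24m🬂[38;2;8;8;26m[48;2;7;7;24m🬂[0m
</frame>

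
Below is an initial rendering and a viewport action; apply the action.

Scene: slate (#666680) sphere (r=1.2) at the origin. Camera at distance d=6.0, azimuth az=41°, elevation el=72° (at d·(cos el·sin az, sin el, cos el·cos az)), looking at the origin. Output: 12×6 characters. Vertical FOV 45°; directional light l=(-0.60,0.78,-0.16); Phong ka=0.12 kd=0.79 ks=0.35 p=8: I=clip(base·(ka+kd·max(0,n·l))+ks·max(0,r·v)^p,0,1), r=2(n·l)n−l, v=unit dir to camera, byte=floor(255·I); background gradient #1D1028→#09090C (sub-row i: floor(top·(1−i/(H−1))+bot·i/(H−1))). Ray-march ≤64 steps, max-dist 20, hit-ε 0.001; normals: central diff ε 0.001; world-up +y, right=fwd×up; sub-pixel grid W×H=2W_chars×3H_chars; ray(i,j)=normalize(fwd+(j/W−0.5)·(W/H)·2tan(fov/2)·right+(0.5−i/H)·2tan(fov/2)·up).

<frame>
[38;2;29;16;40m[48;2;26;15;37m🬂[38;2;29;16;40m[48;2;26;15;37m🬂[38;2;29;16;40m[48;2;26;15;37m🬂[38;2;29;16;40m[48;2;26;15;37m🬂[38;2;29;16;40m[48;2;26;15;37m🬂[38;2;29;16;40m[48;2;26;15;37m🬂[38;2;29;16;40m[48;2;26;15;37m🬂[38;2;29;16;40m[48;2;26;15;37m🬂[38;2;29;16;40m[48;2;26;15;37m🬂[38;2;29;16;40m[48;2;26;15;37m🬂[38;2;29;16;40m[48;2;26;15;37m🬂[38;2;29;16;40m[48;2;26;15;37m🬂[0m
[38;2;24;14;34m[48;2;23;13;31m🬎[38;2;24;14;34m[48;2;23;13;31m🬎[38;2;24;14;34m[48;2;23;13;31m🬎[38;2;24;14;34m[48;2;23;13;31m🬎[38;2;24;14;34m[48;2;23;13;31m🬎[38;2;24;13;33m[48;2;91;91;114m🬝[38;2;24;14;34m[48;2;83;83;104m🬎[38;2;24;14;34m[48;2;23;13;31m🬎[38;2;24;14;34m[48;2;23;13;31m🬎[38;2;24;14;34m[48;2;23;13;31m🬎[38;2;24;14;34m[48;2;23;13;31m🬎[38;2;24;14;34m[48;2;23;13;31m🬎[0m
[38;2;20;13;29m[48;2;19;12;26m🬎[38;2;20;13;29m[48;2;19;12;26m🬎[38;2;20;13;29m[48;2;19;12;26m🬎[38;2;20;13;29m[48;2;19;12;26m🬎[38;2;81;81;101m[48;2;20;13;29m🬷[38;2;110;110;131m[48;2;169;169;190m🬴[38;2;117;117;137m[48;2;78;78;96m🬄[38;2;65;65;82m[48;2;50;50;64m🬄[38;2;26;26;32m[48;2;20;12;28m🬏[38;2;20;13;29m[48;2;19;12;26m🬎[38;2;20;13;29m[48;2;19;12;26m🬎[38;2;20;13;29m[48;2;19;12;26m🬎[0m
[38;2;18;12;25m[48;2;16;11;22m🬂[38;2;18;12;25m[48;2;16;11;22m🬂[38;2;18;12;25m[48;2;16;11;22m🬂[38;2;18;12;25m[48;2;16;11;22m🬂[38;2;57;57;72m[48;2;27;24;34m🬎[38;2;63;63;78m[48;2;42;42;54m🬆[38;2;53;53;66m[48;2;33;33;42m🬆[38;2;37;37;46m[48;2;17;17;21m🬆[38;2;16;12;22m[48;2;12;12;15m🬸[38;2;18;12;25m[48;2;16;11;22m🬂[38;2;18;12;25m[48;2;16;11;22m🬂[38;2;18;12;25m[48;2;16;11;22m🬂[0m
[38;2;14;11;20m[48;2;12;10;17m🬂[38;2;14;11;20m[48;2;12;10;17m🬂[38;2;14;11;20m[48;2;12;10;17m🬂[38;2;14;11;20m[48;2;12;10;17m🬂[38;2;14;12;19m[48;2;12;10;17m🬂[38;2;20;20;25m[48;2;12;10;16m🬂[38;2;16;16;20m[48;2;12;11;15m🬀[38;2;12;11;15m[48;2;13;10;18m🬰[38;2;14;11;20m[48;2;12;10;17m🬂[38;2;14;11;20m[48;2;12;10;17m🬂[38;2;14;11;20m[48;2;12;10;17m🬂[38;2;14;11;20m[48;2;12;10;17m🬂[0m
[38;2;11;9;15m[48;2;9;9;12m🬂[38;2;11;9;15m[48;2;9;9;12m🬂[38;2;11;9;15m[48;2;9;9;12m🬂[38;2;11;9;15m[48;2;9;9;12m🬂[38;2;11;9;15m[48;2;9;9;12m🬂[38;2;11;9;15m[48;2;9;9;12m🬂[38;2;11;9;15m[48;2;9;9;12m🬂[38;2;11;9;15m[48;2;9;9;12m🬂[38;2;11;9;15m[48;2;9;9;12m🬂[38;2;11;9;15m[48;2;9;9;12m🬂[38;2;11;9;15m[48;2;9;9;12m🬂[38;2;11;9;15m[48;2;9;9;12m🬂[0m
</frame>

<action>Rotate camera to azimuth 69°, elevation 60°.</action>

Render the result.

<frame>
[38;2;29;16;40m[48;2;26;15;37m🬂[38;2;29;16;40m[48;2;26;15;37m🬂[38;2;29;16;40m[48;2;26;15;37m🬂[38;2;29;16;40m[48;2;26;15;37m🬂[38;2;29;16;40m[48;2;26;15;37m🬂[38;2;29;16;40m[48;2;26;15;37m🬂[38;2;29;16;40m[48;2;26;15;37m🬂[38;2;29;16;40m[48;2;26;15;37m🬂[38;2;29;16;40m[48;2;26;15;37m🬂[38;2;29;16;40m[48;2;26;15;37m🬂[38;2;29;16;40m[48;2;26;15;37m🬂[38;2;29;16;40m[48;2;26;15;37m🬂[0m
[38;2;24;14;34m[48;2;23;13;31m🬎[38;2;24;14;34m[48;2;23;13;31m🬎[38;2;24;14;34m[48;2;23;13;31m🬎[38;2;24;14;34m[48;2;23;13;31m🬎[38;2;24;14;34m[48;2;23;13;31m🬎[38;2;24;13;33m[48;2;90;90;113m🬝[38;2;24;14;34m[48;2;90;90;112m🬎[38;2;24;14;34m[48;2;23;13;31m🬎[38;2;24;14;34m[48;2;23;13;31m🬎[38;2;24;14;34m[48;2;23;13;31m🬎[38;2;24;14;34m[48;2;23;13;31m🬎[38;2;24;14;34m[48;2;23;13;31m🬎[0m
[38;2;20;13;29m[48;2;19;12;26m🬎[38;2;20;13;29m[48;2;19;12;26m🬎[38;2;20;13;29m[48;2;19;12;26m🬎[38;2;20;13;29m[48;2;19;12;26m🬎[38;2;64;64;81m[48;2;29;24;39m▐[38;2;120;120;140m[48;2;70;70;86m🬉[38;2;130;130;149m[48;2;70;70;84m🬆[38;2;71;71;89m[48;2;52;52;65m🬆[38;2;38;38;48m[48;2;20;12;28m🬏[38;2;20;13;29m[48;2;19;12;26m🬎[38;2;20;13;29m[48;2;19;12;26m🬎[38;2;20;13;29m[48;2;19;12;26m🬎[0m
[38;2;18;12;25m[48;2;16;11;22m🬂[38;2;18;12;25m[48;2;16;11;22m🬂[38;2;18;12;25m[48;2;16;11;22m🬂[38;2;18;12;25m[48;2;16;11;22m🬂[38;2;36;36;45m[48;2;17;15;21m🬂[38;2;36;36;46m[48;2;16;16;21m🬊[38;2;36;36;45m[48;2;16;16;20m🬆[38;2;35;35;44m[48;2;16;16;20m🬂[38;2;25;25;31m[48;2;15;11;21m🬀[38;2;18;12;25m[48;2;16;11;22m🬂[38;2;18;12;25m[48;2;16;11;22m🬂[38;2;18;12;25m[48;2;16;11;22m🬂[0m
[38;2;14;11;20m[48;2;12;10;17m🬂[38;2;14;11;20m[48;2;12;10;17m🬂[38;2;14;11;20m[48;2;12;10;17m🬂[38;2;14;11;20m[48;2;12;10;17m🬂[38;2;13;10;18m[48;2;12;10;15m🬌[38;2;12;11;15m[48;2;13;10;18m🬸[38;2;12;12;15m[48;2;12;10;16m🬎[38;2;12;11;15m[48;2;13;10;18m🬰[38;2;14;11;20m[48;2;12;10;17m🬂[38;2;14;11;20m[48;2;12;10;17m🬂[38;2;14;11;20m[48;2;12;10;17m🬂[38;2;14;11;20m[48;2;12;10;17m🬂[0m
[38;2;11;9;15m[48;2;9;9;12m🬂[38;2;11;9;15m[48;2;9;9;12m🬂[38;2;11;9;15m[48;2;9;9;12m🬂[38;2;11;9;15m[48;2;9;9;12m🬂[38;2;11;9;15m[48;2;9;9;12m🬂[38;2;11;9;15m[48;2;9;9;12m🬂[38;2;11;9;15m[48;2;9;9;12m🬂[38;2;11;9;15m[48;2;9;9;12m🬂[38;2;11;9;15m[48;2;9;9;12m🬂[38;2;11;9;15m[48;2;9;9;12m🬂[38;2;11;9;15m[48;2;9;9;12m🬂[38;2;11;9;15m[48;2;9;9;12m🬂[0m
</frame>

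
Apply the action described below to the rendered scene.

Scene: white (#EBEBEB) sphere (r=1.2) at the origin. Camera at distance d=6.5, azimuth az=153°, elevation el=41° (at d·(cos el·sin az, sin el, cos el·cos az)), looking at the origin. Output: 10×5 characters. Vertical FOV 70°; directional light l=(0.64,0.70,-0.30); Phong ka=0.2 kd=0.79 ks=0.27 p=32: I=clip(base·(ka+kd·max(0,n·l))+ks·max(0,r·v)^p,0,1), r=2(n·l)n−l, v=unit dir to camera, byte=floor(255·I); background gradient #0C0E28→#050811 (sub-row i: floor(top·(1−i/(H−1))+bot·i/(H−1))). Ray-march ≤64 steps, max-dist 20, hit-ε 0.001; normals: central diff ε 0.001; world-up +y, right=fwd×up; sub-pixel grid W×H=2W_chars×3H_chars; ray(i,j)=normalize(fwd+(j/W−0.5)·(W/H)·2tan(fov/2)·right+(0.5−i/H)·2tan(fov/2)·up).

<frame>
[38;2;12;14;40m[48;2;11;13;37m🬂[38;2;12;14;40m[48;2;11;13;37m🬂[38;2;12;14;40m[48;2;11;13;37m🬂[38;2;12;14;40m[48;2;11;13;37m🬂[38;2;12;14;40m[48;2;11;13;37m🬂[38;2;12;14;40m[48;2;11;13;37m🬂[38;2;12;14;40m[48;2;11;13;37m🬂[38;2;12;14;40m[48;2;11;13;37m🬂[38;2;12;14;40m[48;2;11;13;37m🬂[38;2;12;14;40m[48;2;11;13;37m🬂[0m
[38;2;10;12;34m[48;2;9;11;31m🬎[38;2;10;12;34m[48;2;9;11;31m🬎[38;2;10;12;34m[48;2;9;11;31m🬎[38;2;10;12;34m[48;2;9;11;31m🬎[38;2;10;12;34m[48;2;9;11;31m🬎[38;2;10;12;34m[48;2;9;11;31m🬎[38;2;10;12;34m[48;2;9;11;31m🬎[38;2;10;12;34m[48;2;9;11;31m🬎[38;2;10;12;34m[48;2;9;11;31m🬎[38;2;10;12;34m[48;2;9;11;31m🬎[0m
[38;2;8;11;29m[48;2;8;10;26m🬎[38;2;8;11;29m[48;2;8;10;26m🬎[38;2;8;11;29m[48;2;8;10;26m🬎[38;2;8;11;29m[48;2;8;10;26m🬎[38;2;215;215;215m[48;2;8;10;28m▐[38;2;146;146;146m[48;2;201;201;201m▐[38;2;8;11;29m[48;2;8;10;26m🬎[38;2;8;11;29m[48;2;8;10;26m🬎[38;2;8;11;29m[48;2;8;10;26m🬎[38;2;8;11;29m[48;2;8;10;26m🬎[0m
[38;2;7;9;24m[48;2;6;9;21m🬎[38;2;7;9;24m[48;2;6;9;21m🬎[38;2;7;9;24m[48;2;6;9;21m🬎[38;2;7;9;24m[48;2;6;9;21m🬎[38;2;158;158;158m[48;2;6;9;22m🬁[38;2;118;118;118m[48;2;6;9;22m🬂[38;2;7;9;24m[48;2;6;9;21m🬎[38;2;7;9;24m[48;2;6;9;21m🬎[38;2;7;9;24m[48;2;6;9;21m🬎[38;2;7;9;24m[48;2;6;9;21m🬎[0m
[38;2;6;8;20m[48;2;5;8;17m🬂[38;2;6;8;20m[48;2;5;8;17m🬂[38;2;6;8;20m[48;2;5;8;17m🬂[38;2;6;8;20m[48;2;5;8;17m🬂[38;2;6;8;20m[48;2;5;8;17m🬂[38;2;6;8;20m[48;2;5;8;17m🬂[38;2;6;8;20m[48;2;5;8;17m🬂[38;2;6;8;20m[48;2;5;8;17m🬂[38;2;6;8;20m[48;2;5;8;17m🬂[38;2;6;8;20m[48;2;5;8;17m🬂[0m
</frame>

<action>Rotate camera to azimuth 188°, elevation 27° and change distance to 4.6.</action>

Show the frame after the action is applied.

<frame>
[38;2;12;14;40m[48;2;11;13;37m🬂[38;2;12;14;40m[48;2;11;13;37m🬂[38;2;12;14;40m[48;2;11;13;37m🬂[38;2;12;14;40m[48;2;11;13;37m🬂[38;2;12;14;40m[48;2;11;13;37m🬂[38;2;12;14;40m[48;2;11;13;37m🬂[38;2;12;14;40m[48;2;11;13;37m🬂[38;2;12;14;40m[48;2;11;13;37m🬂[38;2;12;14;40m[48;2;11;13;37m🬂[38;2;12;14;40m[48;2;11;13;37m🬂[0m
[38;2;10;12;34m[48;2;9;11;31m🬎[38;2;10;12;34m[48;2;9;11;31m🬎[38;2;10;12;34m[48;2;9;11;31m🬎[38;2;10;12;34m[48;2;9;11;31m🬎[38;2;9;11;33m[48;2;213;213;213m🬝[38;2;10;12;34m[48;2;159;159;159m🬎[38;2;10;12;34m[48;2;9;11;31m🬎[38;2;10;12;34m[48;2;9;11;31m🬎[38;2;10;12;34m[48;2;9;11;31m🬎[38;2;10;12;34m[48;2;9;11;31m🬎[0m
[38;2;8;11;29m[48;2;8;10;26m🬎[38;2;8;11;29m[48;2;8;10;26m🬎[38;2;8;11;29m[48;2;8;10;26m🬎[38;2;8;11;29m[48;2;8;10;26m🬎[38;2;215;215;215m[48;2;175;175;175m🬆[38;2;152;152;152m[48;2;110;110;110m🬆[38;2;64;64;64m[48;2;8;10;28m▌[38;2;8;11;29m[48;2;8;10;26m🬎[38;2;8;11;29m[48;2;8;10;26m🬎[38;2;8;11;29m[48;2;8;10;26m🬎[0m
[38;2;7;9;24m[48;2;6;9;21m🬎[38;2;7;9;24m[48;2;6;9;21m🬎[38;2;7;9;24m[48;2;6;9;21m🬎[38;2;7;9;24m[48;2;6;9;21m🬎[38;2;130;130;130m[48;2;20;22;32m🬂[38;2;72;72;72m[48;2;26;28;34m🬂[38;2;47;47;47m[48;2;6;9;22m🬀[38;2;7;9;24m[48;2;6;9;21m🬎[38;2;7;9;24m[48;2;6;9;21m🬎[38;2;7;9;24m[48;2;6;9;21m🬎[0m
[38;2;6;8;20m[48;2;5;8;17m🬂[38;2;6;8;20m[48;2;5;8;17m🬂[38;2;6;8;20m[48;2;5;8;17m🬂[38;2;6;8;20m[48;2;5;8;17m🬂[38;2;6;8;20m[48;2;5;8;17m🬂[38;2;6;8;20m[48;2;5;8;17m🬂[38;2;6;8;20m[48;2;5;8;17m🬂[38;2;6;8;20m[48;2;5;8;17m🬂[38;2;6;8;20m[48;2;5;8;17m🬂[38;2;6;8;20m[48;2;5;8;17m🬂[0m
</frame>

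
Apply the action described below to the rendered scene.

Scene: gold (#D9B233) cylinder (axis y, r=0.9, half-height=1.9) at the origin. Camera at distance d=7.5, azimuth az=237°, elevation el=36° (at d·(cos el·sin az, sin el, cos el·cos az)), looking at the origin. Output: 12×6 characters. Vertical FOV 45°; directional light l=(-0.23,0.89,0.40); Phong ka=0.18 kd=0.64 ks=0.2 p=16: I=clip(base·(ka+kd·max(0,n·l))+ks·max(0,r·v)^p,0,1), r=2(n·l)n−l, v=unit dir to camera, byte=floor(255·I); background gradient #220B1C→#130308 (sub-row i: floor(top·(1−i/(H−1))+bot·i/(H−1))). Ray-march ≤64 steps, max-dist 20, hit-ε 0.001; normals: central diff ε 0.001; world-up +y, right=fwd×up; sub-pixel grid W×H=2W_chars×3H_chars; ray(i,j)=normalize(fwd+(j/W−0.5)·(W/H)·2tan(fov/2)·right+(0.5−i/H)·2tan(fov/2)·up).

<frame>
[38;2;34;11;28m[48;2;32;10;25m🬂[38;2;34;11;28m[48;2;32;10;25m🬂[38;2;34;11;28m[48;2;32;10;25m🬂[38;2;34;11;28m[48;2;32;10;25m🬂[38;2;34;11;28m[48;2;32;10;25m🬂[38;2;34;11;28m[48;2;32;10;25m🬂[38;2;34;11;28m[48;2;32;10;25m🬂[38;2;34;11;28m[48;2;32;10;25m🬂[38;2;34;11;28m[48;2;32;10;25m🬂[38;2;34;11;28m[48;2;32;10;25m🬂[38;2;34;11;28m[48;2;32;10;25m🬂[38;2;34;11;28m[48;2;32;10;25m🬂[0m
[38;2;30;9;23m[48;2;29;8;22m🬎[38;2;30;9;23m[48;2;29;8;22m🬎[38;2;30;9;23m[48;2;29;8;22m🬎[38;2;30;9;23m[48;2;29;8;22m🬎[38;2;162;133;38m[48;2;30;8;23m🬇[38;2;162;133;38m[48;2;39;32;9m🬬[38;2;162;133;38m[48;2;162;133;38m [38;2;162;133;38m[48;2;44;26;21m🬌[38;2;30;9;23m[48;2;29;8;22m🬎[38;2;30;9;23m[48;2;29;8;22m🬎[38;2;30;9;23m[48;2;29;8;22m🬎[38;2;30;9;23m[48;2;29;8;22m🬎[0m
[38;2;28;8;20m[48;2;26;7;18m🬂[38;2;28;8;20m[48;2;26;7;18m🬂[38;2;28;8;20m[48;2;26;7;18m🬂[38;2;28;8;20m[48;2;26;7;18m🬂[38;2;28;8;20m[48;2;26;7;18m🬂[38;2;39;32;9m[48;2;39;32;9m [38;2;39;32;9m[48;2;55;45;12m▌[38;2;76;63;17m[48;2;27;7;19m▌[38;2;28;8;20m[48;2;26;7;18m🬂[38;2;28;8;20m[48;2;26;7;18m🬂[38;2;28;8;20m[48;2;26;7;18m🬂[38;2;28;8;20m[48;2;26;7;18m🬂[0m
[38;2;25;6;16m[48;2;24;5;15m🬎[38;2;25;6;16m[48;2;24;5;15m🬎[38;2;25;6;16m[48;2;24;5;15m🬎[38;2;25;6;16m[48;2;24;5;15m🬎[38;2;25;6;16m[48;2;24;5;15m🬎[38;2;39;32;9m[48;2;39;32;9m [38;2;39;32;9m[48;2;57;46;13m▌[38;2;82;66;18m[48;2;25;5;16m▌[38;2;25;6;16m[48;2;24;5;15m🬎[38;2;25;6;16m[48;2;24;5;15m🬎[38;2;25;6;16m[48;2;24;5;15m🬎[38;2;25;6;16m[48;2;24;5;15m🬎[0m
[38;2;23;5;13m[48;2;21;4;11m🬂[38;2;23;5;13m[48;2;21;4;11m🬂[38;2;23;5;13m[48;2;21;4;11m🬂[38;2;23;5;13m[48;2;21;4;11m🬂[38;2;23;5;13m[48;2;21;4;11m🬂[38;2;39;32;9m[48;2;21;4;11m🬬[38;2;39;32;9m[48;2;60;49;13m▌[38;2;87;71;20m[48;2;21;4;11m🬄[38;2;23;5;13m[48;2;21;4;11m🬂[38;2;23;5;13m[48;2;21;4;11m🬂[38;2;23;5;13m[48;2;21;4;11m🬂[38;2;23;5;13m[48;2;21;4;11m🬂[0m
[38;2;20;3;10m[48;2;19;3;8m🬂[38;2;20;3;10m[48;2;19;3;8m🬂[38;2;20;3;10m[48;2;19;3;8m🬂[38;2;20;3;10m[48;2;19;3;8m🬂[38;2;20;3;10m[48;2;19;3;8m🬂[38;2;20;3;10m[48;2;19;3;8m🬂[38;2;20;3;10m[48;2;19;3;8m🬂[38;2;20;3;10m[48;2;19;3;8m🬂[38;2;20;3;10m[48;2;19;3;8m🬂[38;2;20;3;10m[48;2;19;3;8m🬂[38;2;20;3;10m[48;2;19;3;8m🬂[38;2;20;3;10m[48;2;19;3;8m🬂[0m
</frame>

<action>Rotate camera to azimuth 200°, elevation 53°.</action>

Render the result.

<frame>
[38;2;34;11;28m[48;2;32;10;25m🬂[38;2;34;11;28m[48;2;32;10;25m🬂[38;2;34;11;28m[48;2;32;10;25m🬂[38;2;34;11;28m[48;2;32;10;25m🬂[38;2;34;11;28m[48;2;32;10;25m🬂[38;2;34;11;28m[48;2;32;10;25m🬂[38;2;34;11;28m[48;2;32;10;25m🬂[38;2;34;11;28m[48;2;32;10;25m🬂[38;2;34;11;28m[48;2;32;10;25m🬂[38;2;34;11;28m[48;2;32;10;25m🬂[38;2;34;11;28m[48;2;32;10;25m🬂[38;2;34;11;28m[48;2;32;10;25m🬂[0m
[38;2;30;9;23m[48;2;29;8;22m🬎[38;2;30;9;23m[48;2;29;8;22m🬎[38;2;30;9;23m[48;2;29;8;22m🬎[38;2;30;9;23m[48;2;29;8;22m🬎[38;2;30;8;23m[48;2;163;134;38m🬝[38;2;31;9;24m[48;2;163;134;38m🬀[38;2;163;134;39m[48;2;165;136;41m🬝[38;2;30;9;23m[48;2;166;136;41m🬊[38;2;30;9;23m[48;2;29;8;22m🬎[38;2;30;9;23m[48;2;29;8;22m🬎[38;2;30;9;23m[48;2;29;8;22m🬎[38;2;30;9;23m[48;2;29;8;22m🬎[0m
[38;2;28;8;20m[48;2;26;7;18m🬂[38;2;28;8;20m[48;2;26;7;18m🬂[38;2;28;8;20m[48;2;26;7;18m🬂[38;2;28;8;20m[48;2;26;7;18m🬂[38;2;39;32;9m[48;2;26;7;18m🬁[38;2;39;32;9m[48;2;164;135;40m🬱[38;2;166;137;42m[48;2;39;32;9m🬎[38;2;168;138;43m[48;2;38;25;13m🬀[38;2;28;8;20m[48;2;26;7;18m🬂[38;2;28;8;20m[48;2;26;7;18m🬂[38;2;28;8;20m[48;2;26;7;18m🬂[38;2;28;8;20m[48;2;26;7;18m🬂[0m
[38;2;25;6;16m[48;2;24;5;15m🬎[38;2;25;6;16m[48;2;24;5;15m🬎[38;2;25;6;16m[48;2;24;5;15m🬎[38;2;25;6;16m[48;2;24;5;15m🬎[38;2;25;6;16m[48;2;24;5;15m🬎[38;2;39;32;9m[48;2;39;32;9m [38;2;39;32;9m[48;2;39;32;9m [38;2;43;36;10m[48;2;25;5;16m▌[38;2;25;6;16m[48;2;24;5;15m🬎[38;2;25;6;16m[48;2;24;5;15m🬎[38;2;25;6;16m[48;2;24;5;15m🬎[38;2;25;6;16m[48;2;24;5;15m🬎[0m
[38;2;23;5;13m[48;2;21;4;11m🬂[38;2;23;5;13m[48;2;21;4;11m🬂[38;2;23;5;13m[48;2;21;4;11m🬂[38;2;23;5;13m[48;2;21;4;11m🬂[38;2;23;5;13m[48;2;21;4;11m🬂[38;2;39;32;9m[48;2;21;4;11m🬊[38;2;39;32;9m[48;2;21;4;11m🬎[38;2;57;47;13m[48;2;21;4;11m🬀[38;2;23;5;13m[48;2;21;4;11m🬂[38;2;23;5;13m[48;2;21;4;11m🬂[38;2;23;5;13m[48;2;21;4;11m🬂[38;2;23;5;13m[48;2;21;4;11m🬂[0m
[38;2;20;3;10m[48;2;19;3;8m🬂[38;2;20;3;10m[48;2;19;3;8m🬂[38;2;20;3;10m[48;2;19;3;8m🬂[38;2;20;3;10m[48;2;19;3;8m🬂[38;2;20;3;10m[48;2;19;3;8m🬂[38;2;20;3;10m[48;2;19;3;8m🬂[38;2;20;3;10m[48;2;19;3;8m🬂[38;2;20;3;10m[48;2;19;3;8m🬂[38;2;20;3;10m[48;2;19;3;8m🬂[38;2;20;3;10m[48;2;19;3;8m🬂[38;2;20;3;10m[48;2;19;3;8m🬂[38;2;20;3;10m[48;2;19;3;8m🬂[0m
</frame>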